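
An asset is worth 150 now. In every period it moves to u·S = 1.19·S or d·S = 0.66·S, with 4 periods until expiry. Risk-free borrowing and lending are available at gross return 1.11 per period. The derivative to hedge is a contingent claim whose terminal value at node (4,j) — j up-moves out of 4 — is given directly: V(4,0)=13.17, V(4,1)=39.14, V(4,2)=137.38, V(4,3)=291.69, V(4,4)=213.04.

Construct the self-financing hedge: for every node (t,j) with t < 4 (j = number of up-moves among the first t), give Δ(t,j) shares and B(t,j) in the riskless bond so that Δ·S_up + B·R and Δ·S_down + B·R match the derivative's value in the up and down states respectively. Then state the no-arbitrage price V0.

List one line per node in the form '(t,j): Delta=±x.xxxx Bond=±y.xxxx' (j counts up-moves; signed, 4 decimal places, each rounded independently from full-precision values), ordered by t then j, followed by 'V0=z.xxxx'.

(0,0): Delta=0.0738 Bond=142.0948
(1,0): Delta=2.1194 Bond=-44.7870
(1,1): Delta=-0.1279 Bond=193.7274
(2,0): Delta=2.2719 Bond=-59.6804
(2,1): Delta=2.1043 Bond=-47.9417
(2,2): Delta=-0.3480 Bond=261.7893
(3,0): Delta=1.1362 Bond=-17.2703
(3,1): Delta=2.3839 Bond=-74.9519
(3,2): Delta=2.0768 Bond=-49.3510
(3,3): Delta=-0.5871 Bond=351.0194
V0=153.1646

No-arbitrage ⇒ martingale measure with p* = (R−d)/(u−d) = 0.8491.
Payoff layer (t=4): V(4,0)=13.1700, V(4,1)=39.1400, V(4,2)=137.3800, V(4,3)=291.6900, V(4,4)=213.0400
Node (3,0) S=43.1244: V=(p*·39.1400+(1−p*)·13.1700)/1.11=31.7297; Δ=(39.1400−13.1700)/(51.3180−28.4621)=1.1362; B=V−Δ·S=-17.2703
Node (3,1) S=77.7546: V=(p*·137.3800+(1−p*)·39.1400)/1.11=110.4066; Δ=(137.3800−39.1400)/(92.5280−51.3180)=2.3839; B=V−Δ·S=-74.9519
Node (3,2) S=140.1939: V=(p*·291.6900+(1−p*)·137.3800)/1.11=241.7999; Δ=(291.6900−137.3800)/(166.8307−92.5280)=2.0768; B=V−Δ·S=-49.3510
Node (3,3) S=252.7738: V=(p*·213.0400+(1−p*)·291.6900)/1.11=202.6232; Δ=(213.0400−291.6900)/(300.8009−166.8307)=-0.5871; B=V−Δ·S=351.0194
Node (2,0) S=65.3400: V=(p*·110.4066+(1−p*)·31.7297)/1.11=88.7665; Δ=(110.4066−31.7297)/(77.7546−43.1244)=2.2719; B=V−Δ·S=-59.6804
Node (2,1) S=117.8100: V=(p*·241.7999+(1−p*)·110.4066)/1.11=199.9702; Δ=(241.7999−110.4066)/(140.1939−77.7546)=2.1043; B=V−Δ·S=-47.9417
Node (2,2) S=212.4150: V=(p*·202.6232+(1−p*)·241.7999)/1.11=187.8708; Δ=(202.6232−241.7999)/(252.7738−140.1939)=-0.3480; B=V−Δ·S=261.7893
Node (1,0) S=99.0000: V=(p*·199.9702+(1−p*)·88.7665)/1.11=165.0313; Δ=(199.9702−88.7665)/(117.8100−65.3400)=2.1194; B=V−Δ·S=-44.7870
Node (1,1) S=178.5000: V=(p*·187.8708+(1−p*)·199.9702)/1.11=170.8983; Δ=(187.8708−199.9702)/(212.4150−117.8100)=-0.1279; B=V−Δ·S=193.7274
Node (0,0) S=150.0000: V=(p*·170.8983+(1−p*)·165.0313)/1.11=153.1646; Δ=(170.8983−165.0313)/(178.5000−99.0000)=0.0738; B=V−Δ·S=142.0948
Check: Δ(0,0)·S0 + B(0,0) = 153.1646 = V0.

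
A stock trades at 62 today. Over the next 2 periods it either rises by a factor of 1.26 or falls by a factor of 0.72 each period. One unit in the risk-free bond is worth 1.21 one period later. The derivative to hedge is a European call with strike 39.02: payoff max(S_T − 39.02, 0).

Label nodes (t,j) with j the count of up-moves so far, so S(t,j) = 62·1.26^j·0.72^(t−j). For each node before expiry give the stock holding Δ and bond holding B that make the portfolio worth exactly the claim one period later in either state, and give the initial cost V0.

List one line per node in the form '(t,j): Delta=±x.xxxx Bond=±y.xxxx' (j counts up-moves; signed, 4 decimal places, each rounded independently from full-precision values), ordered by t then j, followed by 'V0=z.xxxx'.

(0,0): Delta=0.9843 Bond=-25.6361
(1,0): Delta=0.7146 Bond=-18.9823
(1,1): Delta=1.0000 Bond=-32.2479
V0=35.3891

No-arbitrage ⇒ martingale measure with p* = (R−d)/(u−d) = 0.9074.
Terminal values V(2,·): V(2,0)=0.0000, V(2,1)=17.2264, V(2,2)=59.4112
  t=1,j=0: stock 44.6400 → up 56.2464 (V=17.2264), down 32.1408 (V=0.0000). Price 12.9185; hedge Δ=0.7146, bond B=-18.9823.
  t=1,j=1: stock 78.1200 → up 98.4312 (V=59.4112), down 56.2464 (V=17.2264). Price 45.8721; hedge Δ=1.0000, bond B=-32.2479.
  t=0,j=0: stock 62.0000 → up 78.1200 (V=45.8721), down 44.6400 (V=12.9185). Price 35.3891; hedge Δ=0.9843, bond B=-25.6361.
Self-financing check: at every node Δ·S+B equals the discounted successor values.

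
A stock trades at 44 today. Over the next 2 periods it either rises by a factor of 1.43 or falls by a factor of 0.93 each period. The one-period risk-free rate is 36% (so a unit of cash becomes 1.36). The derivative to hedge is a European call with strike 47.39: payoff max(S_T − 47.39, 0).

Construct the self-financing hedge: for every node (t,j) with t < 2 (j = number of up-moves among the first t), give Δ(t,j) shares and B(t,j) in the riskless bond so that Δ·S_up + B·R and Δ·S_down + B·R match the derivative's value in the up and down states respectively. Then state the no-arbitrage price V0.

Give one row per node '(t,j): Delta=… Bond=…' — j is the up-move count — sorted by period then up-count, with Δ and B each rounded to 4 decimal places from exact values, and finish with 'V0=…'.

(0,0): Delta=0.9563 Bond=-23.6011
(1,0): Delta=0.5438 Bond=-15.2159
(1,1): Delta=1.0000 Bond=-34.8456
V0=18.4772

Since d<R<u, set p* = (R−d)/(u−d) = 0.8600; price each node as the discounted p*-expectation of its children.
At expiry t=2: V(2,0)=0.0000, V(2,1)=11.1256, V(2,2)=42.5856
  t=1,j=0: stock 40.9200 → up 58.5156 (V=11.1256), down 38.0556 (V=0.0000). Price 7.0353; hedge Δ=0.5438, bond B=-15.2159.
  t=1,j=1: stock 62.9200 → up 89.9756 (V=42.5856), down 58.5156 (V=11.1256). Price 28.0744; hedge Δ=1.0000, bond B=-34.8456.
  t=0,j=0: stock 44.0000 → up 62.9200 (V=28.0744), down 40.9200 (V=7.0353). Price 18.4772; hedge Δ=0.9563, bond B=-23.6011.
Root portfolio cost Δ·44+B reproduces V0=18.4772.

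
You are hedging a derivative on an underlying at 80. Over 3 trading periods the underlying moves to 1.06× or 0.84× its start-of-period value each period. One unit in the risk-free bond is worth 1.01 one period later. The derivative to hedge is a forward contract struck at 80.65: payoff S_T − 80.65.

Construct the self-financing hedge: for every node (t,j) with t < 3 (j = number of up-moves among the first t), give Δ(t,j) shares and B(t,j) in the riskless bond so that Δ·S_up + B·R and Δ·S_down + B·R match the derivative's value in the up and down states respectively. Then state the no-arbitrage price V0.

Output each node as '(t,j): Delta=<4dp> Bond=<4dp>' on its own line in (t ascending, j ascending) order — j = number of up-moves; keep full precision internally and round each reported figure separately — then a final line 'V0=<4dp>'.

(0,0): Delta=1.0000 Bond=-78.2781
(1,0): Delta=1.0000 Bond=-79.0609
(1,1): Delta=1.0000 Bond=-79.0609
(2,0): Delta=1.0000 Bond=-79.8515
(2,1): Delta=1.0000 Bond=-79.8515
(2,2): Delta=1.0000 Bond=-79.8515
V0=1.7219

Since d<R<u, set p* = (R−d)/(u−d) = 0.7727; price each node as the discounted p*-expectation of its children.
Payoff layer (t=3): V(3,0)=-33.2337, V(3,1)=-20.8151, V(3,2)=-5.1441, V(3,3)=14.6313
  t=2,j=0: stock 56.4480 → up 59.8349 (V=-20.8151), down 47.4163 (V=-33.2337). Price -23.4035; hedge Δ=1.0000, bond B=-79.8515.
  t=2,j=1: stock 71.2320 → up 75.5059 (V=-5.1441), down 59.8349 (V=-20.8151). Price -8.6195; hedge Δ=1.0000, bond B=-79.8515.
  t=2,j=2: stock 89.8880 → up 95.2813 (V=14.6313), down 75.5059 (V=-5.1441). Price 10.0365; hedge Δ=1.0000, bond B=-79.8515.
  t=1,j=0: stock 67.2000 → up 71.2320 (V=-8.6195), down 56.4480 (V=-23.4035). Price -11.8609; hedge Δ=1.0000, bond B=-79.0609.
  t=1,j=1: stock 84.8000 → up 89.8880 (V=10.0365), down 71.2320 (V=-8.6195). Price 5.7391; hedge Δ=1.0000, bond B=-79.0609.
  t=0,j=0: stock 80.0000 → up 84.8000 (V=5.7391), down 67.2000 (V=-11.8609). Price 1.7219; hedge Δ=1.0000, bond B=-78.2781.
Each (Δ,B) replicates both successor values, so the strategy is self-financing and V0 is arbitrage-free.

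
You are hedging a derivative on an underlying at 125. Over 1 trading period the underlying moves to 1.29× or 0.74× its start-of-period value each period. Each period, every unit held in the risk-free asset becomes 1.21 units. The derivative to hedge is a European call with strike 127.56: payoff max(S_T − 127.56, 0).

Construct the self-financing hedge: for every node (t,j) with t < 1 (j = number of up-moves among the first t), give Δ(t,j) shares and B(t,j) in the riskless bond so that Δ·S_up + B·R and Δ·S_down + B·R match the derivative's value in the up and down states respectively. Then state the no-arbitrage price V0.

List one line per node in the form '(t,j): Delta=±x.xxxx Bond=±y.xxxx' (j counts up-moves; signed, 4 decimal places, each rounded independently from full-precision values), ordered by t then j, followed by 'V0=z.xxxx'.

(0,0): Delta=0.4900 Bond=-37.4615
V0=23.7931

No-arbitrage ⇒ martingale measure with p* = (R−d)/(u−d) = 0.8545.
At expiry t=1: V(1,0)=0.0000, V(1,1)=33.6900
  t=0,j=0: stock 125.0000 → up 161.2500 (V=33.6900), down 92.5000 (V=0.0000). Price 23.7931; hedge Δ=0.4900, bond B=-37.4615.
Root portfolio cost Δ·125+B reproduces V0=23.7931.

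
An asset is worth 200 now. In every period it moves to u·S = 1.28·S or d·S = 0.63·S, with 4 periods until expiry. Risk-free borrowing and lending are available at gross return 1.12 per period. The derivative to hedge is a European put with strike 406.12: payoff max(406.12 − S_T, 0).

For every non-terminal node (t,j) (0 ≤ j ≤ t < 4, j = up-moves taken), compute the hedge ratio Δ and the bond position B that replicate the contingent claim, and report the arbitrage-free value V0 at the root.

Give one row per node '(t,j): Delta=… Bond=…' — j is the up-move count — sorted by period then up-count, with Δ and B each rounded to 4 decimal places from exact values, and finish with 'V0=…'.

Since d<R<u, set p* = (R−d)/(u−d) = 0.7538; price each node as the discounted p*-expectation of its children.
Payoff layer (t=4): V(4,0)=374.6141, V(4,1)=342.1080, V(4,2)=276.0638, V(4,3)=141.8788, V(4,4)=0.0000
  t=3,j=0: stock 50.0094 → up 64.0120 (V=342.1080), down 31.5059 (V=374.6141). Price 312.5977; hedge Δ=-1.0000, bond B=362.6071.
  t=3,j=1: stock 101.6064 → up 130.0562 (V=276.0638), down 64.0120 (V=342.1080). Price 261.0007; hedge Δ=-1.0000, bond B=362.6071.
  t=3,j=2: stock 206.4384 → up 264.2412 (V=141.8788), down 130.0562 (V=276.0638). Price 156.1687; hedge Δ=-1.0000, bond B=362.6071.
  t=3,j=3: stock 419.4304 → up 536.8709 (V=0.0000), down 264.2412 (V=141.8788). Price 31.1822; hedge Δ=-0.5204, bond B=249.4573.
  t=2,j=0: stock 79.3800 → up 101.6064 (V=261.0007), down 50.0094 (V=312.5977). Price 244.3764; hedge Δ=-1.0000, bond B=323.7564.
  t=2,j=1: stock 161.2800 → up 206.4384 (V=156.1687), down 101.6064 (V=261.0007). Price 162.4764; hedge Δ=-1.0000, bond B=323.7564.
  t=2,j=2: stock 327.6800 → up 419.4304 (V=31.1822), down 206.4384 (V=156.1687). Price 55.3108; hedge Δ=-0.5868, bond B=247.5978.
  t=1,j=0: stock 126.0000 → up 161.2800 (V=162.4764), down 79.3800 (V=244.3764). Price 163.0682; hedge Δ=-1.0000, bond B=289.0682.
  t=1,j=1: stock 256.0000 → up 327.6800 (V=55.3108), down 161.2800 (V=162.4764). Price 72.9375; hedge Δ=-0.6440, bond B=237.8076.
  t=0,j=0: stock 200.0000 → up 256.0000 (V=72.9375), down 126.0000 (V=163.0682). Price 84.9317; hedge Δ=-0.6933, bond B=223.5943.
Each (Δ,B) replicates both successor values, so the strategy is self-financing and V0 is arbitrage-free.

(0,0): Delta=-0.6933 Bond=223.5943
(1,0): Delta=-1.0000 Bond=289.0682
(1,1): Delta=-0.6440 Bond=237.8076
(2,0): Delta=-1.0000 Bond=323.7564
(2,1): Delta=-1.0000 Bond=323.7564
(2,2): Delta=-0.5868 Bond=247.5978
(3,0): Delta=-1.0000 Bond=362.6071
(3,1): Delta=-1.0000 Bond=362.6071
(3,2): Delta=-1.0000 Bond=362.6071
(3,3): Delta=-0.5204 Bond=249.4573
V0=84.9317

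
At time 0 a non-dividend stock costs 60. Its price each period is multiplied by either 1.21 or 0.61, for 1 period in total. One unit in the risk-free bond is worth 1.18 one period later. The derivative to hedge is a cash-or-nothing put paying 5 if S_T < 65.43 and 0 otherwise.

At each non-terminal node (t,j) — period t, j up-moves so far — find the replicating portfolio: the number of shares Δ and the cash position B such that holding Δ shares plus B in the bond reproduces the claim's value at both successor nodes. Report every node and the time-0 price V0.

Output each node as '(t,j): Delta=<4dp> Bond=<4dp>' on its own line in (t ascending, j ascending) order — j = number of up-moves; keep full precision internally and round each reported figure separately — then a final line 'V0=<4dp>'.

Risk-neutral probability p* = (R−d)/(u−d) = (1.18−0.61)/(1.21−0.61) = 0.9500.
Terminal values V(1,·): V(1,0)=5.0000, V(1,1)=0.0000
(0,0): S=60.0000. Δ = (V_up−V_dn)/(S_up−S_dn) = (0.0000−5.0000)/(72.6000−36.6000) = -0.1389. V = [p*·0.0000 + (1−p*)·5.0000]/1.18 = 0.2119. B = V − Δ·S = 8.5452.
The time-0 hedge costs 0.2119, which is the no-arbitrage price.

(0,0): Delta=-0.1389 Bond=8.5452
V0=0.2119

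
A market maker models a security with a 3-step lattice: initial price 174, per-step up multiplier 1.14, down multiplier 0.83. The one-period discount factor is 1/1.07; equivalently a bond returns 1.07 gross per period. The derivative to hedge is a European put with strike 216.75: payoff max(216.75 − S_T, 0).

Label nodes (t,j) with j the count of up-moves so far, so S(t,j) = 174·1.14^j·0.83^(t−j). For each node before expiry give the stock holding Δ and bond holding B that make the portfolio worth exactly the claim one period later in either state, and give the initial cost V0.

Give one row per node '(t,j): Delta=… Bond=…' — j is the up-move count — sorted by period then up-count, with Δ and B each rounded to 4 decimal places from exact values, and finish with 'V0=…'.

No-arbitrage ⇒ martingale measure with p* = (R−d)/(u−d) = 0.7742.
Terminal payoffs: V(3,0)=117.2591, V(3,1)=80.0998, V(3,2)=29.0618, V(3,3)=0.0000
(2,0): S=119.8686. Δ = (V_up−V_dn)/(S_up−S_dn) = (80.0998−117.2591)/(136.6502−99.4909) = -1.0000. V = [p*·80.0998 + (1−p*)·117.2591]/1.07 = 82.7015. B = V − Δ·S = 202.5701.
(2,1): S=164.6388. Δ = (V_up−V_dn)/(S_up−S_dn) = (29.0618−80.0998)/(187.6882−136.6502) = -1.0000. V = [p*·29.0618 + (1−p*)·80.0998]/1.07 = 37.9313. B = V − Δ·S = 202.5701.
(2,2): S=226.1304. Δ = (V_up−V_dn)/(S_up−S_dn) = (0.0000−29.0618)/(257.7887−187.6882) = -0.4146. V = [p*·0.0000 + (1−p*)·29.0618]/1.07 = 6.1330. B = V − Δ·S = 99.8807.
(1,0): S=144.4200. Δ = (V_up−V_dn)/(S_up−S_dn) = (37.9313−82.7015)/(164.6388−119.8686) = -1.0000. V = [p*·37.9313 + (1−p*)·82.7015]/1.07 = 44.8978. B = V − Δ·S = 189.3178.
(1,1): S=198.3600. Δ = (V_up−V_dn)/(S_up−S_dn) = (6.1330−37.9313)/(226.1304−164.6388) = -0.5171. V = [p*·6.1330 + (1−p*)·37.9313]/1.07 = 12.4423. B = V − Δ·S = 115.0174.
(0,0): S=174.0000. Δ = (V_up−V_dn)/(S_up−S_dn) = (12.4423−44.8978)/(198.3600−144.4200) = -0.6017. V = [p*·12.4423 + (1−p*)·44.8978]/1.07 = 18.4776. B = V − Δ·S = 123.1728.
Self-financing check: at every node Δ·S+B equals the discounted successor values.

(0,0): Delta=-0.6017 Bond=123.1728
(1,0): Delta=-1.0000 Bond=189.3178
(1,1): Delta=-0.5171 Bond=115.0174
(2,0): Delta=-1.0000 Bond=202.5701
(2,1): Delta=-1.0000 Bond=202.5701
(2,2): Delta=-0.4146 Bond=99.8807
V0=18.4776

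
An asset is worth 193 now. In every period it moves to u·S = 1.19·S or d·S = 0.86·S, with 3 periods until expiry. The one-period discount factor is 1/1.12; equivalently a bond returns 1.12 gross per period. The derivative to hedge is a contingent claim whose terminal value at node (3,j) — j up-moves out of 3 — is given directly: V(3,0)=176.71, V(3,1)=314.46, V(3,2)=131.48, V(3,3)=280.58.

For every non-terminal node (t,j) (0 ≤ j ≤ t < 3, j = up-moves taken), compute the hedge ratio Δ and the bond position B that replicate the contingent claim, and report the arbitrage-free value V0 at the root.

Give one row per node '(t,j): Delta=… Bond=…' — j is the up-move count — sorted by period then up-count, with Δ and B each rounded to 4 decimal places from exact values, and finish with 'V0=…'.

Since d<R<u, set p* = (R−d)/(u−d) = 0.7879; price each node as the discounted p*-expectation of its children.
At expiry t=3: V(3,0)=176.7100, V(3,1)=314.4600, V(3,2)=131.4800, V(3,3)=280.5800
  t=2,j=0: stock 142.7428 → up 169.8639 (V=314.4600), down 122.7588 (V=176.7100). Price 254.6788; hedge Δ=2.9243, bond B=-162.7454.
  t=2,j=1: stock 197.5162 → up 235.0443 (V=131.4800), down 169.8639 (V=314.4600). Price 152.0482; hedge Δ=-2.8073, bond B=706.5330.
  t=2,j=2: stock 273.3073 → up 325.2357 (V=280.5800), down 235.0443 (V=131.4800). Price 222.2792; hedge Δ=1.6532, bond B=-229.5390.
  t=1,j=0: stock 165.9800 → up 197.5162 (V=152.0482), down 142.7428 (V=254.6788). Price 155.1949; hedge Δ=-1.8737, bond B=466.1970.
  t=1,j=1: stock 229.6700 → up 273.3073 (V=222.2792), down 197.5162 (V=152.0482). Price 185.1623; hedge Δ=0.9266, bond B=-27.6591.
  t=0,j=0: stock 193.0000 → up 229.6700 (V=185.1623), down 165.9800 (V=155.1949). Price 159.6478; hedge Δ=0.4705, bond B=68.8377.
Root portfolio cost Δ·193+B reproduces V0=159.6478.

(0,0): Delta=0.4705 Bond=68.8377
(1,0): Delta=-1.8737 Bond=466.1970
(1,1): Delta=0.9266 Bond=-27.6591
(2,0): Delta=2.9243 Bond=-162.7454
(2,1): Delta=-2.8073 Bond=706.5330
(2,2): Delta=1.6532 Bond=-229.5390
V0=159.6478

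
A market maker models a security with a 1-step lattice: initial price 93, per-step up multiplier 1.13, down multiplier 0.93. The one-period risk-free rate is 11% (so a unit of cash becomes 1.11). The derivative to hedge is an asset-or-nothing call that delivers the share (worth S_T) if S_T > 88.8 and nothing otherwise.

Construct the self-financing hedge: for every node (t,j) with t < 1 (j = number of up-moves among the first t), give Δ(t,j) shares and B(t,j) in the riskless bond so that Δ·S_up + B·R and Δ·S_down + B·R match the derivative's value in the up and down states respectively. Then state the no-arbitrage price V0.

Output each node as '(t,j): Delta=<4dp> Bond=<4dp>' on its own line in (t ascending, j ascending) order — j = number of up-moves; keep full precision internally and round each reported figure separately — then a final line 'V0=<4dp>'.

Since d<R<u, set p* = (R−d)/(u−d) = 0.9000; price each node as the discounted p*-expectation of its children.
Terminal values V(1,·): V(1,0)=0.0000, V(1,1)=105.0900
(0,0): S=93.0000. Δ = (V_up−V_dn)/(S_up−S_dn) = (105.0900−0.0000)/(105.0900−86.4900) = 5.6500. V = [p*·105.0900 + (1−p*)·0.0000]/1.11 = 85.2081. B = V − Δ·S = -440.2419.
Each (Δ,B) replicates both successor values, so the strategy is self-financing and V0 is arbitrage-free.

(0,0): Delta=5.6500 Bond=-440.2419
V0=85.2081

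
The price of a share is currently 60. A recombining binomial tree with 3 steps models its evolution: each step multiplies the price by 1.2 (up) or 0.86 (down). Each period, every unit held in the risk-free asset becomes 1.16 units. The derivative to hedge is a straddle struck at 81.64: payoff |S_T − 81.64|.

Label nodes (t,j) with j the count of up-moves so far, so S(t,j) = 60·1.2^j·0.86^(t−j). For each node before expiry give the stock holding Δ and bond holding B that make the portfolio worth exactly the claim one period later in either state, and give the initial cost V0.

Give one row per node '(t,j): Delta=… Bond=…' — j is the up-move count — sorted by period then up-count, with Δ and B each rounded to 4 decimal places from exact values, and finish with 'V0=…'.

(0,0): Delta=0.2502 Bond=-3.3091
(1,0): Delta=-1.0000 Bond=60.6718
(1,1): Delta=0.3697 Bond=-12.4400
(2,0): Delta=-1.0000 Bond=70.3793
(2,1): Delta=-1.0000 Bond=70.3793
(2,2): Delta=0.5005 Bond=-25.7383
V0=11.7030

The replicating-portfolio and risk-neutral prices coincide; use p* = (1.16−0.86)/(1.2−0.86) = 0.8824 for the latter.
Terminal payoffs: V(3,0)=43.4766, V(3,1)=28.3888, V(3,2)=7.3360, V(3,3)=22.0400
  t=2,j=0: stock 44.3760 → up 53.2512 (V=28.3888), down 38.1634 (V=43.4766). Price 26.0033; hedge Δ=-1.0000, bond B=70.3793.
  t=2,j=1: stock 61.9200 → up 74.3040 (V=7.3360), down 53.2512 (V=28.3888). Price 8.4593; hedge Δ=-1.0000, bond B=70.3793.
  t=2,j=2: stock 86.4000 → up 103.6800 (V=22.0400), down 74.3040 (V=7.3360). Price 17.5087; hedge Δ=0.5005, bond B=-25.7383.
  t=1,j=0: stock 51.6000 → up 61.9200 (V=8.4593), down 44.3760 (V=26.0033). Price 9.0718; hedge Δ=-1.0000, bond B=60.6718.
  t=1,j=1: stock 72.0000 → up 86.4000 (V=17.5087), down 61.9200 (V=8.4593). Price 14.1759; hedge Δ=0.3697, bond B=-12.4400.
  t=0,j=0: stock 60.0000 → up 72.0000 (V=14.1759), down 51.6000 (V=9.0718). Price 11.7030; hedge Δ=0.2502, bond B=-3.3091.
Check: Δ(0,0)·S0 + B(0,0) = 11.7030 = V0.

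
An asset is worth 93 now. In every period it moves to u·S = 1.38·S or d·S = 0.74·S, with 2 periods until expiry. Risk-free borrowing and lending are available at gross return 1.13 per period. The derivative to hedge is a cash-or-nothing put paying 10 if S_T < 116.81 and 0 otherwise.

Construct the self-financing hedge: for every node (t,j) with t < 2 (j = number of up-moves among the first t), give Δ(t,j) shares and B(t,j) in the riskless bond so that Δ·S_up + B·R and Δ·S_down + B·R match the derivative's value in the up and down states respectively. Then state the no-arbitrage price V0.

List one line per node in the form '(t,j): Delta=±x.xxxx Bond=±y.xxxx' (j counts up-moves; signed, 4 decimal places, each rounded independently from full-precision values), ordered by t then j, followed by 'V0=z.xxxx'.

(0,0): Delta=-0.0906 Bond=13.3494
(1,0): Delta=0.0000 Bond=8.8496
(1,1): Delta=-0.1217 Bond=19.0819
V0=4.9233

No-arbitrage ⇒ martingale measure with p* = (R−d)/(u−d) = 0.6094.
Payoff layer (t=2): V(2,0)=10.0000, V(2,1)=10.0000, V(2,2)=0.0000
Node (1,0) S=68.8200: V=(p*·10.0000+(1−p*)·10.0000)/1.13=8.8496; Δ=(10.0000−10.0000)/(94.9716−50.9268)=0.0000; B=V−Δ·S=8.8496
Node (1,1) S=128.3400: V=(p*·0.0000+(1−p*)·10.0000)/1.13=3.4569; Δ=(0.0000−10.0000)/(177.1092−94.9716)=-0.1217; B=V−Δ·S=19.0819
Node (0,0) S=93.0000: V=(p*·3.4569+(1−p*)·8.8496)/1.13=4.9233; Δ=(3.4569−8.8496)/(128.3400−68.8200)=-0.0906; B=V−Δ·S=13.3494
Check: Δ(0,0)·S0 + B(0,0) = 4.9233 = V0.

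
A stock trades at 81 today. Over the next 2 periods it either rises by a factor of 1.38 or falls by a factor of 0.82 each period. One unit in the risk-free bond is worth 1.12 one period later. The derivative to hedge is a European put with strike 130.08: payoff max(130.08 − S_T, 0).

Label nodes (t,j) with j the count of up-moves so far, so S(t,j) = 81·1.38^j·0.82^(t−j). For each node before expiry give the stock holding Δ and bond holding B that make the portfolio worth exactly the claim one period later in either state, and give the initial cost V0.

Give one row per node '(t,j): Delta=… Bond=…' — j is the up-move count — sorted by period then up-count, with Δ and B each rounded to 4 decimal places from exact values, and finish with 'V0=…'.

Risk-neutral probability p* = (R−d)/(u−d) = (1.12−0.82)/(1.38−0.82) = 0.5357.
Terminal values V(2,·): V(2,0)=75.6156, V(2,1)=38.4204, V(2,2)=0.0000
Node (1,0) S=66.4200: V=(p*·38.4204+(1−p*)·75.6156)/1.12=49.7229; Δ=(38.4204−75.6156)/(91.6596−54.4644)=-1.0000; B=V−Δ·S=116.1429
Node (1,1) S=111.7800: V=(p*·0.0000+(1−p*)·38.4204)/1.12=15.9268; Δ=(0.0000−38.4204)/(154.2564−91.6596)=-0.6138; B=V−Δ·S=84.5347
Node (0,0) S=81.0000: V=(p*·15.9268+(1−p*)·49.7229)/1.12=28.2302; Δ=(15.9268−49.7229)/(111.7800−66.4200)=-0.7451; B=V−Δ·S=88.5803
Check: Δ(0,0)·S0 + B(0,0) = 28.2302 = V0.

(0,0): Delta=-0.7451 Bond=88.5803
(1,0): Delta=-1.0000 Bond=116.1429
(1,1): Delta=-0.6138 Bond=84.5347
V0=28.2302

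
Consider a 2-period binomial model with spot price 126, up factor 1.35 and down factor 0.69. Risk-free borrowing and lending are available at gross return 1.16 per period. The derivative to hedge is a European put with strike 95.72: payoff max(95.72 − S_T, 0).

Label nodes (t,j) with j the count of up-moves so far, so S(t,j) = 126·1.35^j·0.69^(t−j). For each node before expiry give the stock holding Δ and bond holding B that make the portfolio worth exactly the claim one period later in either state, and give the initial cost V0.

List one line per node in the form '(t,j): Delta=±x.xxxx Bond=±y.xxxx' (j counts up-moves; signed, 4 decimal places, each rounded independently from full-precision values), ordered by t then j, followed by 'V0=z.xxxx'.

Under the risk-neutral measure, an up-move has probability p* = (R−d)/(u−d) = 0.7121 and values discount at R = 1.16.
At expiry t=2: V(2,0)=35.7314, V(2,1)=0.0000, V(2,2)=0.0000
Node (1,0) S=86.9400: V=(p*·0.0000+(1−p*)·35.7314)/1.16=8.8675; Δ=(0.0000−35.7314)/(117.3690−59.9886)=-0.6227; B=V−Δ·S=63.0060
Node (1,1) S=170.1000: V=(p*·0.0000+(1−p*)·0.0000)/1.16=0.0000; Δ=(0.0000−0.0000)/(229.6350−117.3690)=0.0000; B=V−Δ·S=0.0000
Node (0,0) S=126.0000: V=(p*·0.0000+(1−p*)·8.8675)/1.16=2.2007; Δ=(0.0000−8.8675)/(170.1000−86.9400)=-0.1066; B=V−Δ·S=15.6363
Root portfolio cost Δ·126+B reproduces V0=2.2007.

(0,0): Delta=-0.1066 Bond=15.6363
(1,0): Delta=-0.6227 Bond=63.0060
(1,1): Delta=0.0000 Bond=0.0000
V0=2.2007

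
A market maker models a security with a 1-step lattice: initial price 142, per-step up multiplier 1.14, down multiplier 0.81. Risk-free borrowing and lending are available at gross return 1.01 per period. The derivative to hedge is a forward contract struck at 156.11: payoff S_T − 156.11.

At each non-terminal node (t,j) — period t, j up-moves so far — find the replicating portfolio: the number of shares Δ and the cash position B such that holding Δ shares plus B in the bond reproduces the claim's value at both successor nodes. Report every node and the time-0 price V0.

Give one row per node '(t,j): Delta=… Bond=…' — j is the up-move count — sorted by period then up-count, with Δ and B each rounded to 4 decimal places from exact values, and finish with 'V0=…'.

No-arbitrage ⇒ martingale measure with p* = (R−d)/(u−d) = 0.6061.
Terminal payoffs: V(1,0)=-41.0900, V(1,1)=5.7700
  t=0,j=0: stock 142.0000 → up 161.8800 (V=5.7700), down 115.0200 (V=-41.0900). Price -12.5644; hedge Δ=1.0000, bond B=-154.5644.
Root portfolio cost Δ·142+B reproduces V0=-12.5644.

(0,0): Delta=1.0000 Bond=-154.5644
V0=-12.5644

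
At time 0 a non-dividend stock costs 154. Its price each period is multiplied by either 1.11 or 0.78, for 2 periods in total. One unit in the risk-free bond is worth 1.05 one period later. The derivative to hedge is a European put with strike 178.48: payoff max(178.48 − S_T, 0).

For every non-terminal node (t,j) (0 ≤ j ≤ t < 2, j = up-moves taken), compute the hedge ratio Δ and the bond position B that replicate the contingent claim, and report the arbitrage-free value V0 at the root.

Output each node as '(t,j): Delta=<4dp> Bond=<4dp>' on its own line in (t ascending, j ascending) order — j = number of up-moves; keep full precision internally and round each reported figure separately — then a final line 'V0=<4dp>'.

Risk-neutral probability p* = (R−d)/(u−d) = (1.05−0.78)/(1.11−0.78) = 0.8182.
Terminal values V(2,·): V(2,0)=84.7864, V(2,1)=45.1468, V(2,2)=0.0000
(1,0): S=120.1200. Δ = (V_up−V_dn)/(S_up−S_dn) = (45.1468−84.7864)/(133.3332−93.6936) = -1.0000. V = [p*·45.1468 + (1−p*)·84.7864]/1.05 = 49.8610. B = V − Δ·S = 169.9810.
(1,1): S=170.9400. Δ = (V_up−V_dn)/(S_up−S_dn) = (0.0000−45.1468)/(189.7434−133.3332) = -0.8003. V = [p*·0.0000 + (1−p*)·45.1468]/1.05 = 7.8176. B = V − Δ·S = 144.6261.
(0,0): S=154.0000. Δ = (V_up−V_dn)/(S_up−S_dn) = (7.8176−49.8610)/(170.9400−120.1200) = -0.8273. V = [p*·7.8176 + (1−p*)·49.8610]/1.05 = 14.7256. B = V − Δ·S = 142.1296.
Root portfolio cost Δ·154+B reproduces V0=14.7256.

(0,0): Delta=-0.8273 Bond=142.1296
(1,0): Delta=-1.0000 Bond=169.9810
(1,1): Delta=-0.8003 Bond=144.6261
V0=14.7256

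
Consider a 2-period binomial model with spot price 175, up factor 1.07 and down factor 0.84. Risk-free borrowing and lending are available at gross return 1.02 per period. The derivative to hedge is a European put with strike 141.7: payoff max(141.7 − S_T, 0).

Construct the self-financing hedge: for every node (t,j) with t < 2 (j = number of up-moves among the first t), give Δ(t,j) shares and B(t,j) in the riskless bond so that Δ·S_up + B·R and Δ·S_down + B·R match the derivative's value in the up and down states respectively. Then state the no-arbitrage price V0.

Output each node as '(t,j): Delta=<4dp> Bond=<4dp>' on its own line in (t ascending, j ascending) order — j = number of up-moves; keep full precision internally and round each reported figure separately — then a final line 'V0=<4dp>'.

(0,0): Delta=-0.0965 Bond=17.7111
(1,0): Delta=-0.5389 Bond=83.1006
(1,1): Delta=0.0000 Bond=0.0000
V0=0.8276

No-arbitrage ⇒ martingale measure with p* = (R−d)/(u−d) = 0.7826.
Terminal payoffs: V(2,0)=18.2200, V(2,1)=0.0000, V(2,2)=0.0000
Node (1,0) S=147.0000: V=(p*·0.0000+(1−p*)·18.2200)/1.02=3.8832; Δ=(0.0000−18.2200)/(157.2900−123.4800)=-0.5389; B=V−Δ·S=83.1006
Node (1,1) S=187.2500: V=(p*·0.0000+(1−p*)·0.0000)/1.02=0.0000; Δ=(0.0000−0.0000)/(200.3575−157.2900)=0.0000; B=V−Δ·S=0.0000
Node (0,0) S=175.0000: V=(p*·0.0000+(1−p*)·3.8832)/1.02=0.8276; Δ=(0.0000−3.8832)/(187.2500−147.0000)=-0.0965; B=V−Δ·S=17.7111
Each (Δ,B) replicates both successor values, so the strategy is self-financing and V0 is arbitrage-free.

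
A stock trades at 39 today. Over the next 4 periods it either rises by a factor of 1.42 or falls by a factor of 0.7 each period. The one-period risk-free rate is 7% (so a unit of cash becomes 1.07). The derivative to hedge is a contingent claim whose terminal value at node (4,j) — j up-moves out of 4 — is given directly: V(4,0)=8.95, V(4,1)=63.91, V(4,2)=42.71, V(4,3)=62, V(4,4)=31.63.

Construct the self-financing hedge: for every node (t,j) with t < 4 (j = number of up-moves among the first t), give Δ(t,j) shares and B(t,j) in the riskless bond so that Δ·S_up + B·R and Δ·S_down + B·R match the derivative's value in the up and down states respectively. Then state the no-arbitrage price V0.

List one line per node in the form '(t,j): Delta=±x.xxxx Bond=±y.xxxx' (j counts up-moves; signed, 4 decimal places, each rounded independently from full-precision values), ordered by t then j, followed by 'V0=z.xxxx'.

(0,0): Delta=0.0552 Bond=36.1065
(1,0): Delta=0.3328 Bond=31.0541
(1,1): Delta=-0.0743 Bond=45.8039
(2,0): Delta=1.0747 Bond=19.0502
(2,1): Delta=-0.0131 Bond=46.6393
(2,2): Delta=-0.1028 Bond=51.2530
(3,0): Delta=5.7063 Bond=-41.5732
(3,1): Delta=-1.0851 Bond=78.9917
(3,2): Delta=0.4867 Bond=22.3886
(3,3): Delta=-0.3777 Bond=85.5387
V0=38.2578

No-arbitrage ⇒ martingale measure with p* = (R−d)/(u−d) = 0.5139.
Terminal payoffs: V(4,0)=8.9500, V(4,1)=63.9100, V(4,2)=42.7100, V(4,3)=62.0000, V(4,4)=31.6300
(3,0): S=13.3770. Δ = (V_up−V_dn)/(S_up−S_dn) = (63.9100−8.9500)/(18.9953−9.3639) = 5.7063. V = [p*·63.9100 + (1−p*)·8.9500]/1.07 = 34.7601. B = V − Δ·S = -41.5732.
(3,1): S=27.1362. Δ = (V_up−V_dn)/(S_up−S_dn) = (42.7100−63.9100)/(38.5334−18.9953) = -1.0851. V = [p*·42.7100 + (1−p*)·63.9100]/1.07 = 49.5472. B = V − Δ·S = 78.9917.
(3,2): S=55.0477. Δ = (V_up−V_dn)/(S_up−S_dn) = (62.0000−42.7100)/(78.1678−38.5334) = 0.4867. V = [p*·62.0000 + (1−p*)·42.7100]/1.07 = 49.1803. B = V − Δ·S = 22.3886.
(3,3): S=111.6682. Δ = (V_up−V_dn)/(S_up−S_dn) = (31.6300−62.0000)/(158.5689−78.1678) = -0.3777. V = [p*·31.6300 + (1−p*)·62.0000]/1.07 = 43.3581. B = V − Δ·S = 85.5387.
(2,0): S=19.1100. Δ = (V_up−V_dn)/(S_up−S_dn) = (49.5472−34.7601)/(27.1362−13.3770) = 1.0747. V = [p*·49.5472 + (1−p*)·34.7601]/1.07 = 39.5879. B = V − Δ·S = 19.0502.
(2,1): S=38.7660. Δ = (V_up−V_dn)/(S_up−S_dn) = (49.1803−49.5472)/(55.0477−27.1362) = -0.0131. V = [p*·49.1803 + (1−p*)·49.5472]/1.07 = 46.1296. B = V − Δ·S = 46.6393.
(2,2): S=78.6396. Δ = (V_up−V_dn)/(S_up−S_dn) = (43.3581−49.1803)/(111.6682−55.0477) = -0.1028. V = [p*·43.3581 + (1−p*)·49.1803]/1.07 = 43.1667. B = V − Δ·S = 51.2530.
(1,0): S=27.3000. Δ = (V_up−V_dn)/(S_up−S_dn) = (46.1296−39.5879)/(38.7660−19.1100) = 0.3328. V = [p*·46.1296 + (1−p*)·39.5879]/1.07 = 40.1398. B = V − Δ·S = 31.0541.
(1,1): S=55.3800. Δ = (V_up−V_dn)/(S_up−S_dn) = (43.1667−46.1296)/(78.6396−38.7660) = -0.0743. V = [p*·43.1667 + (1−p*)·46.1296]/1.07 = 41.6888. B = V − Δ·S = 45.8039.
(0,0): S=39.0000. Δ = (V_up−V_dn)/(S_up−S_dn) = (41.6888−40.1398)/(55.3800−27.3000) = 0.0552. V = [p*·41.6888 + (1−p*)·40.1398]/1.07 = 38.2578. B = V − Δ·S = 36.1065.
The time-0 hedge costs 38.2578, which is the no-arbitrage price.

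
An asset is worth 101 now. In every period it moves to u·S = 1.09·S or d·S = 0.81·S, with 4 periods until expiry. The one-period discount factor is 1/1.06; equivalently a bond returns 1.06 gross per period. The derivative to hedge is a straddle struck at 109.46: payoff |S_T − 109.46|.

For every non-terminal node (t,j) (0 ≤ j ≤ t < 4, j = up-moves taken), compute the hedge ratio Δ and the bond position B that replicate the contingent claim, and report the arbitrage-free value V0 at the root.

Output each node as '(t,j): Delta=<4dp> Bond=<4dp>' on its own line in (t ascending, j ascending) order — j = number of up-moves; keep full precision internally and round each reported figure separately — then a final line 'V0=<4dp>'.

(0,0): Delta=0.3994 Bond=-21.3003
(1,0): Delta=-1.0000 Bond=91.9047
(1,1): Delta=0.5242 Bond=-36.3163
(2,0): Delta=-1.0000 Bond=97.4190
(2,1): Delta=-1.0000 Bond=97.4190
(2,2): Delta=0.6601 Bond=-54.8050
(3,0): Delta=-1.0000 Bond=103.2642
(3,1): Delta=-1.0000 Bond=103.2642
(3,2): Delta=-1.0000 Bond=103.2642
(3,3): Delta=0.8081 Bond=-77.4561
V0=19.0368

The replicating-portfolio and risk-neutral prices coincide; use p* = (1.06−0.81)/(1.09−0.81) = 0.8929 for the latter.
Terminal payoffs: V(4,0)=65.9828, V(4,1)=50.9537, V(4,2)=30.7292, V(4,3)=3.5137, V(4,4)=33.1097
Node (3,0) S=53.6755: V=(p*·50.9537+(1−p*)·65.9828)/1.06=49.5886; Δ=(50.9537−65.9828)/(58.5063−43.4772)=-1.0000; B=V−Δ·S=103.2642
Node (3,1) S=72.2300: V=(p*·30.7292+(1−p*)·50.9537)/1.06=31.0341; Δ=(30.7292−50.9537)/(78.7308−58.5063)=-1.0000; B=V−Δ·S=103.2642
Node (3,2) S=97.1985: V=(p*·3.5137+(1−p*)·30.7292)/1.06=6.0657; Δ=(3.5137−30.7292)/(105.9463−78.7308)=-1.0000; B=V−Δ·S=103.2642
Node (3,3) S=130.7979: V=(p*·33.1097+(1−p*)·3.5137)/1.06=28.2441; Δ=(33.1097−3.5137)/(142.5697−105.9463)=0.8081; B=V−Δ·S=-77.4561
Node (2,0) S=66.2661: V=(p*·31.0341+(1−p*)·49.5886)/1.06=31.1529; Δ=(31.0341−49.5886)/(72.2300−53.6755)=-1.0000; B=V−Δ·S=97.4190
Node (2,1) S=89.1729: V=(p*·6.0657+(1−p*)·31.0341)/1.06=8.2461; Δ=(6.0657−31.0341)/(97.1985−72.2300)=-1.0000; B=V−Δ·S=97.4190
Node (2,2) S=119.9981: V=(p*·28.2441+(1−p*)·6.0657)/1.06=24.4036; Δ=(28.2441−6.0657)/(130.7979−97.1985)=0.6601; B=V−Δ·S=-54.8050
Node (1,0) S=81.8100: V=(p*·8.2461+(1−p*)·31.1529)/1.06=10.0947; Δ=(8.2461−31.1529)/(89.1729−66.2661)=-1.0000; B=V−Δ·S=91.9047
Node (1,1) S=110.0900: V=(p*·24.4036+(1−p*)·8.2461)/1.06=21.3891; Δ=(24.4036−8.2461)/(119.9981−89.1729)=0.5242; B=V−Δ·S=-36.3163
Node (0,0) S=101.0000: V=(p*·21.3891+(1−p*)·10.0947)/1.06=19.0368; Δ=(21.3891−10.0947)/(110.0900−81.8100)=0.3994; B=V−Δ·S=-21.3003
Check: Δ(0,0)·S0 + B(0,0) = 19.0368 = V0.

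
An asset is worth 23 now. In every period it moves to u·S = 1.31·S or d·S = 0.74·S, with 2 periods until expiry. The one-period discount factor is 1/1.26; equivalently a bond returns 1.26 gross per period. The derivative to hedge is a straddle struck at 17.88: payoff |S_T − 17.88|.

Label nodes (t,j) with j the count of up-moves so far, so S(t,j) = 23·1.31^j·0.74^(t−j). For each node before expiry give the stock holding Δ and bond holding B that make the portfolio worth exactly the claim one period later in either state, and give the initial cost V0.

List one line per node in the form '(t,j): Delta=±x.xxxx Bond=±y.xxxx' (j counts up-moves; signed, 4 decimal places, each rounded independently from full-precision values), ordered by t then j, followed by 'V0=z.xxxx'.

(0,0): Delta=0.9439 Bond=-9.9200
(1,0): Delta=-0.0896 Bond=5.0900
(1,1): Delta=1.0000 Bond=-14.1905
V0=11.7889

Risk-neutral probability p* = (R−d)/(u−d) = (1.26−0.74)/(1.31−0.74) = 0.9123.
At expiry t=2: V(2,0)=5.2852, V(2,1)=4.4162, V(2,2)=21.5903
  t=1,j=0: stock 17.0200 → up 22.2962 (V=4.4162), down 12.5948 (V=5.2852). Price 3.5654; hedge Δ=-0.0896, bond B=5.0900.
  t=1,j=1: stock 30.1300 → up 39.4703 (V=21.5903), down 22.2962 (V=4.4162). Price 15.9395; hedge Δ=1.0000, bond B=-14.1905.
  t=0,j=0: stock 23.0000 → up 30.1300 (V=15.9395), down 17.0200 (V=3.5654). Price 11.7889; hedge Δ=0.9439, bond B=-9.9200.
Check: Δ(0,0)·S0 + B(0,0) = 11.7889 = V0.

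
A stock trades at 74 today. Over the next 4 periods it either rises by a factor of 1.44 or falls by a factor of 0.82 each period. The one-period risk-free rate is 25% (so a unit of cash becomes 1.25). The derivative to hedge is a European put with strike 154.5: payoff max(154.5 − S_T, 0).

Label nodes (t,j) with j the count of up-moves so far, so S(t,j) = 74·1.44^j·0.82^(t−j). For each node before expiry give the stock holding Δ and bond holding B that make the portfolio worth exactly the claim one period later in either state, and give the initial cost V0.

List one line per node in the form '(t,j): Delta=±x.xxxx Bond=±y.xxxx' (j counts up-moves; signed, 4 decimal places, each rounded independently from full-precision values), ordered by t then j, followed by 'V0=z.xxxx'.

No-arbitrage ⇒ martingale measure with p* = (R−d)/(u−d) = 0.6935.
Payoff layer (t=4): V(4,0)=121.0430, V(4,1)=95.7462, V(4,2)=51.3226, V(4,3)=0.0000, V(4,4)=0.0000
  t=3,j=0: stock 40.8012 → up 58.7538 (V=95.7462), down 33.4570 (V=121.0430). Price 82.7988; hedge Δ=-1.0000, bond B=123.6000.
  t=3,j=1: stock 71.6509 → up 103.1774 (V=51.3226), down 58.7538 (V=95.7462). Price 51.9491; hedge Δ=-1.0000, bond B=123.6000.
  t=3,j=2: stock 125.8260 → up 181.1895 (V=0.0000), down 103.1774 (V=51.3226). Price 12.5823; hedge Δ=-0.6579, bond B=95.3608.
  t=3,j=3: stock 220.9628 → up 318.1865 (V=0.0000), down 181.1895 (V=0.0000). Price 0.0000; hedge Δ=0.0000, bond B=0.0000.
  t=2,j=0: stock 49.7576 → up 71.6509 (V=51.9491), down 40.8012 (V=82.7988). Price 49.1224; hedge Δ=-1.0000, bond B=98.8800.
  t=2,j=1: stock 87.3792 → up 125.8260 (V=12.5823), down 71.6509 (V=51.9491). Price 19.7171; hedge Δ=-0.7267, bond B=83.2118.
  t=2,j=2: stock 153.4464 → up 220.9628 (V=0.0000), down 125.8260 (V=12.5823). Price 3.0847; hedge Δ=-0.1323, bond B=23.3788.
  t=1,j=0: stock 60.6800 → up 87.3792 (V=19.7171), down 49.7576 (V=49.1224). Price 22.9827; hedge Δ=-0.7816, bond B=70.4107.
  t=1,j=1: stock 106.5600 → up 153.4464 (V=3.0847), down 87.3792 (V=19.7171). Price 6.5454; hedge Δ=-0.2517, bond B=33.3718.
  t=0,j=0: stock 74.0000 → up 106.5600 (V=6.5454), down 60.6800 (V=22.9827). Price 9.2661; hedge Δ=-0.3583, bond B=35.7779.
Self-financing check: at every node Δ·S+B equals the discounted successor values.

(0,0): Delta=-0.3583 Bond=35.7779
(1,0): Delta=-0.7816 Bond=70.4107
(1,1): Delta=-0.2517 Bond=33.3718
(2,0): Delta=-1.0000 Bond=98.8800
(2,1): Delta=-0.7267 Bond=83.2118
(2,2): Delta=-0.1323 Bond=23.3788
(3,0): Delta=-1.0000 Bond=123.6000
(3,1): Delta=-1.0000 Bond=123.6000
(3,2): Delta=-0.6579 Bond=95.3608
(3,3): Delta=0.0000 Bond=0.0000
V0=9.2661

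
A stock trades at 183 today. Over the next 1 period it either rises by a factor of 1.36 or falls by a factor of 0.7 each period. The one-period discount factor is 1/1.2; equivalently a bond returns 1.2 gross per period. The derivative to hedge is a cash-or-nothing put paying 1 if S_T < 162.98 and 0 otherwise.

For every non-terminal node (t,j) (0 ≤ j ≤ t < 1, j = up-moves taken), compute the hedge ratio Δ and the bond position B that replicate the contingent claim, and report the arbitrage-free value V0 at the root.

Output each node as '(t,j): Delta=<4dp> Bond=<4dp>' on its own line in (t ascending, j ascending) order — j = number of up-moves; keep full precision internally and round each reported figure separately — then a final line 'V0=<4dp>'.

Under the risk-neutral measure, an up-move has probability p* = (R−d)/(u−d) = 0.7576 and values discount at R = 1.2.
At expiry t=1: V(1,0)=1.0000, V(1,1)=0.0000
(0,0): S=183.0000. Δ = (V_up−V_dn)/(S_up−S_dn) = (0.0000−1.0000)/(248.8800−128.1000) = -0.0083. V = [p*·0.0000 + (1−p*)·1.0000]/1.2 = 0.2020. B = V − Δ·S = 1.7172.
The time-0 hedge costs 0.2020, which is the no-arbitrage price.

(0,0): Delta=-0.0083 Bond=1.7172
V0=0.2020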